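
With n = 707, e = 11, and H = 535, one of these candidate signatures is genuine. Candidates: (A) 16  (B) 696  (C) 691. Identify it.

Candidate A: Squares mod 707: 16^1≡16, 16^2≡256, 16^4≡492, 16^8≡270; 11 = 8 + 2 + 1, so 16^11 ≡ 270·256·16 ≡ 172 (mod 707)
Candidate B: Squares mod 707: 696^1≡696, 696^2≡121, 696^4≡501, 696^8≡16; 11 = 8 + 2 + 1, so 696^11 ≡ 16·121·696 ≡ 621 (mod 707)
Candidate C: Squares mod 707: 691^1≡691, 691^2≡256, 691^4≡492, 691^8≡270; 11 = 8 + 2 + 1, so 691^11 ≡ 270·256·691 ≡ 535 (mod 707)
  → matches H = 535

C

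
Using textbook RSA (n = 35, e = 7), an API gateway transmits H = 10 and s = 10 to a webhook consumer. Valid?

yes

s^7 mod 35 = 10
Since 10 equals the digest 10, verification succeeds.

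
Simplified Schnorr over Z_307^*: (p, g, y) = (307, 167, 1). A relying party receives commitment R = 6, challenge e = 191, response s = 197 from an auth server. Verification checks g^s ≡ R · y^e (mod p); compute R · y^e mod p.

Squares mod 307: 1^1≡1, 1^2≡1, 1^4≡1, 1^8≡1, 1^16≡1, 1^32≡1, 1^64≡1, 1^128≡1
191 = 128 + 32 + 16 + 8 + 4 + 2 + 1, so 1^191 ≡ 1·1·1·1·1·1·1 ≡ 1 (mod 307)
R · y^e ≡ 6·1 = 6 ≡ 6 (mod 307)

6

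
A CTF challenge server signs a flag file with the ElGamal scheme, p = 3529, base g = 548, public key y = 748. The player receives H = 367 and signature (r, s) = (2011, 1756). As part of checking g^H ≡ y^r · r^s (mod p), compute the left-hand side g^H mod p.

548^2 = 300304 ≡ 339
548^4 ≡ 339^2 = 114921 ≡ 1993
548^8 ≡ 1993^2 = 3972049 ≡ 1924
548^16 ≡ 1924^2 = 3701776 ≡ 3384
548^32 ≡ 3384^2 = 11451456 ≡ 3380
548^64 ≡ 3380^2 = 11424400 ≡ 1027
548^128 ≡ 1027^2 = 1054729 ≡ 3087
548^256 ≡ 3087^2 = 9529569 ≡ 1269
367 = 256 + 64 + 32 + 8 + 4 + 2 + 1, so 548^367 ≡ 1269·1027·3380·1924·1993·339·548 ≡ 2574 (mod 3529)

2574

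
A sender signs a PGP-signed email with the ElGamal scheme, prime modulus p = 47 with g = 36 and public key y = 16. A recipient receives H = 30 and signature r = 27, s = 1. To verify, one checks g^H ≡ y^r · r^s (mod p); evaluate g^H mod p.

16

Squares mod 47: 36^1≡36, 36^2≡27, 36^4≡24, 36^8≡12, 36^16≡3
30 = 16 + 8 + 4 + 2, so 36^30 ≡ 3·12·24·27 ≡ 16 (mod 47)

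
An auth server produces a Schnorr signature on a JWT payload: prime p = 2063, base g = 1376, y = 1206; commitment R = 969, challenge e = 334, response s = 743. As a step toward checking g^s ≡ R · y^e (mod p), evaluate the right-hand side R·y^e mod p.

Squares mod 2063: 1206^1≡1206, 1206^2≡21, 1206^4≡441, 1206^8≡559, 1206^16≡968, 1206^32≡422, 1206^64≡666, 1206^128≡11, 1206^256≡121
334 = 256 + 64 + 8 + 4 + 2, so 1206^334 ≡ 121·666·559·441·21 ≡ 52 (mod 2063)
R · y^e ≡ 969·52 = 50388 ≡ 876 (mod 2063)

876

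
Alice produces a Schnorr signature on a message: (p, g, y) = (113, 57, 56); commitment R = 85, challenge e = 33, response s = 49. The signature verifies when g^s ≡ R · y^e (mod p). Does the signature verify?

g^s mod p:
57^2 = 3249 ≡ 85
57^4 ≡ 85^2 = 7225 ≡ 106
57^8 ≡ 106^2 = 11236 ≡ 49
57^16 ≡ 49^2 = 2401 ≡ 28
57^32 ≡ 28^2 = 784 ≡ 106
49 = 32 + 16 + 1, so 57^49 ≡ 106·28·57 ≡ 15 (mod 113)
R · y^e mod p:
56^2 = 3136 ≡ 85
56^4 ≡ 85^2 = 7225 ≡ 106
56^8 ≡ 106^2 = 11236 ≡ 49
56^16 ≡ 49^2 = 2401 ≡ 28
56^32 ≡ 28^2 = 784 ≡ 106
33 = 32 + 1, so 56^33 ≡ 106·56 ≡ 60 (mod 113)
85·60 = 5100 ≡ 15 (mod 113)
15 ≡ 15 (mod 113); signature holds.

verifies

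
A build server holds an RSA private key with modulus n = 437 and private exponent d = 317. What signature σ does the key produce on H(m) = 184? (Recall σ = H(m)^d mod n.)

230

Squares mod 437: (H(m))^1≡184, (H(m))^2≡207, (H(m))^4≡23, (H(m))^8≡92, (H(m))^16≡161, (H(m))^32≡138, (H(m))^64≡253, (H(m))^128≡207, (H(m))^256≡23
317 = 256 + 32 + 16 + 8 + 4 + 1, so (H(m))^317 ≡ 23·138·161·92·23·184 ≡ 230 (mod 437)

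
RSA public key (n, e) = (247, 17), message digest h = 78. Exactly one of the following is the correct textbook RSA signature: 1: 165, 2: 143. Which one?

Candidate 1: 165^2 = 27225 ≡ 55; 165^4 ≡ 55^2 = 3025 ≡ 61; 165^8 ≡ 61^2 = 3721 ≡ 16; 165^16 ≡ 16^2 = 256 ≡ 9; 17 = 16 + 1, so 165^17 ≡ 9·165 ≡ 3 (mod 247)
Candidate 2: 143^2 = 20449 ≡ 195; 143^4 ≡ 195^2 = 38025 ≡ 234; 143^8 ≡ 234^2 = 54756 ≡ 169; 143^16 ≡ 169^2 = 28561 ≡ 156; 17 = 16 + 1, so 143^17 ≡ 156·143 ≡ 78 (mod 247)
  → matches h = 78

2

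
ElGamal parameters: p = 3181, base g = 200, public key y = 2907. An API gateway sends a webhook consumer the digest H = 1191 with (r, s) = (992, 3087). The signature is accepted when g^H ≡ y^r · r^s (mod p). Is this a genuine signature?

forged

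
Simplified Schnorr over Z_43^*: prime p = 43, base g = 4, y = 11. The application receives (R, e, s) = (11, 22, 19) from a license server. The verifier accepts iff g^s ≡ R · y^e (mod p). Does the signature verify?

verifies

g^s mod p:
4^2 = 16
4^4 ≡ 16^2 = 256 ≡ 41
4^8 ≡ 41^2 = 1681 ≡ 4
4^16 ≡ 4^2 = 16
19 = 16 + 2 + 1, so 4^19 ≡ 16·16·4 ≡ 35 (mod 43)
R · y^e mod p:
11^2 = 121 ≡ 35
11^4 ≡ 35^2 = 1225 ≡ 21
11^8 ≡ 21^2 = 441 ≡ 11
11^16 ≡ 11^2 = 121 ≡ 35
22 = 16 + 4 + 2, so 11^22 ≡ 35·21·35 ≡ 11 (mod 43)
11·11 = 121 ≡ 35 (mod 43)
35 ≡ 35 (mod 43); signature holds.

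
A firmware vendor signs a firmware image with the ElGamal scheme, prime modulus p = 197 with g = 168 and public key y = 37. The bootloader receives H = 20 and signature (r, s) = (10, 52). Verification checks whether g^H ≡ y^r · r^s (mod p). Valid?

yes

Left side g^H mod p:
168^2 = 28224 ≡ 53
168^4 ≡ 53^2 = 2809 ≡ 51
168^8 ≡ 51^2 = 2601 ≡ 40
168^16 ≡ 40^2 = 1600 ≡ 24
20 = 16 + 4, so 168^20 ≡ 24·51 ≡ 42 (mod 197)
Right side y^r · r^s mod p:
37^2 = 1369 ≡ 187
37^4 ≡ 187^2 = 34969 ≡ 100
37^8 ≡ 100^2 = 10000 ≡ 150
10 = 8 + 2, so 37^10 ≡ 150·187 ≡ 76 (mod 197)
10^2 = 100
10^4 ≡ 100^2 = 10000 ≡ 150
10^8 ≡ 150^2 = 22500 ≡ 42
10^16 ≡ 42^2 = 1764 ≡ 188
10^32 ≡ 188^2 = 35344 ≡ 81
52 = 32 + 16 + 4, so 10^52 ≡ 81·188·150 ≡ 182 (mod 197)
76·182 = 13832 ≡ 42 (mod 197)
42 ≡ 42 (mod 197), so the signature is genuine.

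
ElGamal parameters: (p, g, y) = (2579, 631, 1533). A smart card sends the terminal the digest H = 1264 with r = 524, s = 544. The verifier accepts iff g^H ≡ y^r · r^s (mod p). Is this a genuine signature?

Left side g^H mod p:
631^2 = 398161 ≡ 995
631^4 ≡ 995^2 = 990025 ≡ 2268
631^8 ≡ 2268^2 = 5143824 ≡ 1298
631^16 ≡ 1298^2 = 1684804 ≡ 717
631^32 ≡ 717^2 = 514089 ≡ 868
631^64 ≡ 868^2 = 753424 ≡ 356
631^128 ≡ 356^2 = 126736 ≡ 365
631^256 ≡ 365^2 = 133225 ≡ 1696
631^512 ≡ 1696^2 = 2876416 ≡ 831
631^1024 ≡ 831^2 = 690561 ≡ 1968
1264 = 1024 + 128 + 64 + 32 + 16, so 631^1264 ≡ 1968·365·356·868·717 ≡ 587 (mod 2579)
Right side y^r · r^s mod p:
1533^2 = 2350089 ≡ 620
1533^4 ≡ 620^2 = 384400 ≡ 129
1533^8 ≡ 129^2 = 16641 ≡ 1167
1533^16 ≡ 1167^2 = 1361889 ≡ 177
1533^32 ≡ 177^2 = 31329 ≡ 381
1533^64 ≡ 381^2 = 145161 ≡ 737
1533^128 ≡ 737^2 = 543169 ≡ 1579
1533^256 ≡ 1579^2 = 2493241 ≡ 1927
1533^512 ≡ 1927^2 = 3713329 ≡ 2148
524 = 512 + 8 + 4, so 1533^524 ≡ 2148·1167·129 ≡ 1028 (mod 2579)
524^2 = 274576 ≡ 1202
524^4 ≡ 1202^2 = 1444804 ≡ 564
524^8 ≡ 564^2 = 318096 ≡ 879
524^16 ≡ 879^2 = 772641 ≡ 1520
524^32 ≡ 1520^2 = 2310400 ≡ 2195
524^64 ≡ 2195^2 = 4818025 ≡ 453
524^128 ≡ 453^2 = 205209 ≡ 1468
524^256 ≡ 1468^2 = 2155024 ≡ 1559
524^512 ≡ 1559^2 = 2430481 ≡ 1063
544 = 512 + 32, so 524^544 ≡ 1063·2195 ≡ 1869 (mod 2579)
1028·1869 = 1921332 ≡ 2556 (mod 2579)
587 ≠ 2556, so verification fails.

forged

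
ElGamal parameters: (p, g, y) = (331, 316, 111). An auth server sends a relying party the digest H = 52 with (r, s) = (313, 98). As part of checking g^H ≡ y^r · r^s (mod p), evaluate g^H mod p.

56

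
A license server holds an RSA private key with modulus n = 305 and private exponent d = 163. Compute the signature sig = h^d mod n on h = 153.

227

h^163 mod 305 = 227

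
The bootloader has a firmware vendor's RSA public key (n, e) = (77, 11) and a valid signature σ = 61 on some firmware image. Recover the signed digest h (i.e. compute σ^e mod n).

17

Squares mod 77: σ^1≡61, σ^2≡25, σ^4≡9, σ^8≡4
11 = 8 + 2 + 1, so σ^11 ≡ 4·25·61 ≡ 17 (mod 77)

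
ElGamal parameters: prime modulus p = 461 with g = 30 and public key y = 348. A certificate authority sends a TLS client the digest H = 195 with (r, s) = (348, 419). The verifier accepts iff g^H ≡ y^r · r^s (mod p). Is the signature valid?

Left side g^H mod p:
30^2 = 900 ≡ 439
30^4 ≡ 439^2 = 192721 ≡ 23
30^8 ≡ 23^2 = 529 ≡ 68
30^16 ≡ 68^2 = 4624 ≡ 14
30^32 ≡ 14^2 = 196
30^64 ≡ 196^2 = 38416 ≡ 153
30^128 ≡ 153^2 = 23409 ≡ 359
195 = 128 + 64 + 2 + 1, so 30^195 ≡ 359·153·439·30 ≡ 298 (mod 461)
Right side y^r · r^s mod p:
348^2 = 121104 ≡ 322
348^4 ≡ 322^2 = 103684 ≡ 420
348^8 ≡ 420^2 = 176400 ≡ 298
348^16 ≡ 298^2 = 88804 ≡ 292
348^32 ≡ 292^2 = 85264 ≡ 440
348^64 ≡ 440^2 = 193600 ≡ 441
348^128 ≡ 441^2 = 194481 ≡ 400
348^256 ≡ 400^2 = 160000 ≡ 33
348 = 256 + 64 + 16 + 8 + 4, so 348^348 ≡ 33·441·292·298·420 ≡ 33 (mod 461)
348^2 = 121104 ≡ 322
348^4 ≡ 322^2 = 103684 ≡ 420
348^8 ≡ 420^2 = 176400 ≡ 298
348^16 ≡ 298^2 = 88804 ≡ 292
348^32 ≡ 292^2 = 85264 ≡ 440
348^64 ≡ 440^2 = 193600 ≡ 441
348^128 ≡ 441^2 = 194481 ≡ 400
348^256 ≡ 400^2 = 160000 ≡ 33
419 = 256 + 128 + 32 + 2 + 1, so 348^419 ≡ 33·400·440·322·348 ≡ 23 (mod 461)
33·23 = 759 ≡ 298 (mod 461)
298 ≡ 298 (mod 461), so the signature is genuine.

valid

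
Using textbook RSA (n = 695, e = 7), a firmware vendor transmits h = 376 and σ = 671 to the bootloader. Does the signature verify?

σ^2 ≡ 671^2 = 450241 ≡ 576
σ^4 ≡ 576^2 = 331776 ≡ 261
7 = 4 + 2 + 1, so σ^7 ≡ 261·576·671 ≡ 376 (mod 695)
σ^7 mod 695 = 376 matches h.

verifies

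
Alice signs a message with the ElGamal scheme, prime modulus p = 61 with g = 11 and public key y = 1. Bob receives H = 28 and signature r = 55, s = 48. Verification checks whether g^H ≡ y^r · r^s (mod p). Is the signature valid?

invalid

Left side g^H mod p:
11^2 = 121 ≡ 60
11^4 ≡ 60^2 = 3600 ≡ 1
11^8 ≡ 1^2 = 1
11^16 ≡ 1^2 = 1
28 = 16 + 8 + 4, so 11^28 ≡ 1·1·1 ≡ 1 (mod 61)
Right side y^r · r^s mod p:
1^2 = 1
1^4 ≡ 1^2 = 1
1^8 ≡ 1^2 = 1
1^16 ≡ 1^2 = 1
1^32 ≡ 1^2 = 1
55 = 32 + 16 + 4 + 2 + 1, so 1^55 ≡ 1·1·1·1·1 ≡ 1 (mod 61)
55^2 = 3025 ≡ 36
55^4 ≡ 36^2 = 1296 ≡ 15
55^8 ≡ 15^2 = 225 ≡ 42
55^16 ≡ 42^2 = 1764 ≡ 56
55^32 ≡ 56^2 = 3136 ≡ 25
48 = 32 + 16, so 55^48 ≡ 25·56 ≡ 58 (mod 61)
1·58 = 58 ≡ 58 (mod 61)
1 ≠ 58, so verification fails.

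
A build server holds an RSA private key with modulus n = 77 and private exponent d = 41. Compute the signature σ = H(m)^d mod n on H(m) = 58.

25

(H(m))^2 ≡ 58^2 = 3364 ≡ 53
(H(m))^4 ≡ 53^2 = 2809 ≡ 37
(H(m))^8 ≡ 37^2 = 1369 ≡ 60
(H(m))^16 ≡ 60^2 = 3600 ≡ 58
(H(m))^32 ≡ 58^2 = 3364 ≡ 53
41 = 32 + 8 + 1, so (H(m))^41 ≡ 53·60·58 ≡ 25 (mod 77)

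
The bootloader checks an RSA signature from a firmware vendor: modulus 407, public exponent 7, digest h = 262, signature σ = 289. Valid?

yes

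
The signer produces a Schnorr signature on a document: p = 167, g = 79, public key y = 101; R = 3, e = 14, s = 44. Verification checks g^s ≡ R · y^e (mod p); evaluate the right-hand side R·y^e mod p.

127

101^2 = 10201 ≡ 14
101^4 ≡ 14^2 = 196 ≡ 29
101^8 ≡ 29^2 = 841 ≡ 6
14 = 8 + 4 + 2, so 101^14 ≡ 6·29·14 ≡ 98 (mod 167)
R · y^e ≡ 3·98 = 294 ≡ 127 (mod 167)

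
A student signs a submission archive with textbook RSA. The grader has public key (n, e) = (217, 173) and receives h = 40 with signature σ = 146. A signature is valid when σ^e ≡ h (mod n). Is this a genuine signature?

forged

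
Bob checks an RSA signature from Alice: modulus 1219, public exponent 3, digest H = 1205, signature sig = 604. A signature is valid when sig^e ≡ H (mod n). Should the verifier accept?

sig^2 ≡ 604^2 = 364816 ≡ 335
3 = 2 + 1, so sig^3 ≡ 335·604 ≡ 1205 (mod 1219)
sig^3 mod 1219 = 1205 matches H.

accept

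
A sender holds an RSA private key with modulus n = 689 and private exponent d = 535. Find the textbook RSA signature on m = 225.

m^535 mod 689 = 381

381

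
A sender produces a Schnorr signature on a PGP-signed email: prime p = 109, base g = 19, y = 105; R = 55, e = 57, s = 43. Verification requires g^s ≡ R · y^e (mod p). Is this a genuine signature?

g^s mod p:
19^2 = 361 ≡ 34
19^4 ≡ 34^2 = 1156 ≡ 66
19^8 ≡ 66^2 = 4356 ≡ 105
19^16 ≡ 105^2 = 11025 ≡ 16
19^32 ≡ 16^2 = 256 ≡ 38
43 = 32 + 8 + 2 + 1, so 19^43 ≡ 38·105·34·19 ≡ 17 (mod 109)
R · y^e mod p:
105^2 = 11025 ≡ 16
105^4 ≡ 16^2 = 256 ≡ 38
105^8 ≡ 38^2 = 1444 ≡ 27
105^16 ≡ 27^2 = 729 ≡ 75
105^32 ≡ 75^2 = 5625 ≡ 66
57 = 32 + 16 + 8 + 1, so 105^57 ≡ 66·75·27·105 ≡ 45 (mod 109)
55·45 = 2475 ≡ 77 (mod 109)
17 ≠ 77; the check fails.

forged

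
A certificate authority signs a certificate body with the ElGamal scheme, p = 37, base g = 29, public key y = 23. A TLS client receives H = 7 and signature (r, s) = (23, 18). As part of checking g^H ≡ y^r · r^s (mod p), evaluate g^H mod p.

29^2 = 841 ≡ 27
29^4 ≡ 27^2 = 729 ≡ 26
7 = 4 + 2 + 1, so 29^7 ≡ 26·27·29 ≡ 8 (mod 37)

8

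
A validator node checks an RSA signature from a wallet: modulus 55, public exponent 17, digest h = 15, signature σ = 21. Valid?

no

σ^17 mod 55 = 21
The recovered value 21 does not match the digest 15.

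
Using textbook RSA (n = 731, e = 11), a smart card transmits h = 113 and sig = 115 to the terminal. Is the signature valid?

sig^2 ≡ 115^2 = 13225 ≡ 67
sig^4 ≡ 67^2 = 4489 ≡ 103
sig^8 ≡ 103^2 = 10609 ≡ 375
11 = 8 + 2 + 1, so sig^11 ≡ 375·67·115 ≡ 463 (mod 731)
463 ≠ 113, so verification fails.

invalid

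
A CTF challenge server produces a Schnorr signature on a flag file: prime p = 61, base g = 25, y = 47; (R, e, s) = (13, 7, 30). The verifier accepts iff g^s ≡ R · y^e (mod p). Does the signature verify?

g^s mod p:
Squares mod 61: 25^1≡25, 25^2≡15, 25^4≡42, 25^8≡56, 25^16≡25
30 = 16 + 8 + 4 + 2, so 25^30 ≡ 25·56·42·15 ≡ 1 (mod 61)
R · y^e mod p:
Squares mod 61: 47^1≡47, 47^2≡13, 47^4≡47
7 = 4 + 2 + 1, so 47^7 ≡ 47·13·47 ≡ 47 (mod 61)
13·47 = 611 ≡ 1 (mod 61)
1 ≡ 1 (mod 61); signature holds.

verifies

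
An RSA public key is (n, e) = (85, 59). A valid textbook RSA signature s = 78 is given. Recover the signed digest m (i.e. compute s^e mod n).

37

Squares mod 85: s^1≡78, s^2≡49, s^4≡21, s^8≡16, s^16≡1, s^32≡1
59 = 32 + 16 + 8 + 2 + 1, so s^59 ≡ 1·1·16·49·78 ≡ 37 (mod 85)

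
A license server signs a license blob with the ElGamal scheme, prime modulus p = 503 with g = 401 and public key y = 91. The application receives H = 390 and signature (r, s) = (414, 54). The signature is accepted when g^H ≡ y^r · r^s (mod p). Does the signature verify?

Left side g^H mod p:
401^2 = 160801 ≡ 344
401^4 ≡ 344^2 = 118336 ≡ 131
401^8 ≡ 131^2 = 17161 ≡ 59
401^16 ≡ 59^2 = 3481 ≡ 463
401^32 ≡ 463^2 = 214369 ≡ 91
401^64 ≡ 91^2 = 8281 ≡ 233
401^128 ≡ 233^2 = 54289 ≡ 468
401^256 ≡ 468^2 = 219024 ≡ 219
390 = 256 + 128 + 4 + 2, so 401^390 ≡ 219·468·131·344 ≡ 73 (mod 503)
Right side y^r · r^s mod p:
91^2 = 8281 ≡ 233
91^4 ≡ 233^2 = 54289 ≡ 468
91^8 ≡ 468^2 = 219024 ≡ 219
91^16 ≡ 219^2 = 47961 ≡ 176
91^32 ≡ 176^2 = 30976 ≡ 293
91^64 ≡ 293^2 = 85849 ≡ 339
91^128 ≡ 339^2 = 114921 ≡ 237
91^256 ≡ 237^2 = 56169 ≡ 336
414 = 256 + 128 + 16 + 8 + 4 + 2, so 91^414 ≡ 336·237·176·219·468·233 ≡ 67 (mod 503)
414^2 = 171396 ≡ 376
414^4 ≡ 376^2 = 141376 ≡ 33
414^8 ≡ 33^2 = 1089 ≡ 83
414^16 ≡ 83^2 = 6889 ≡ 350
414^32 ≡ 350^2 = 122500 ≡ 271
54 = 32 + 16 + 4 + 2, so 414^54 ≡ 271·350·33·376 ≡ 23 (mod 503)
67·23 = 1541 ≡ 32 (mod 503)
73 ≠ 32, so verification fails.

does not verify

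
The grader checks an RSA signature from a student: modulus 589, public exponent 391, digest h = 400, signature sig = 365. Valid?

no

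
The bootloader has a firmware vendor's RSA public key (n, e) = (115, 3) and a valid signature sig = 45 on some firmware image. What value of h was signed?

45

sig^2 ≡ 45^2 = 2025 ≡ 70
3 = 2 + 1, so sig^3 ≡ 70·45 ≡ 45 (mod 115)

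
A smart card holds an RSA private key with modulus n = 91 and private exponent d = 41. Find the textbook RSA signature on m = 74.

m^41 mod 91 = 16

16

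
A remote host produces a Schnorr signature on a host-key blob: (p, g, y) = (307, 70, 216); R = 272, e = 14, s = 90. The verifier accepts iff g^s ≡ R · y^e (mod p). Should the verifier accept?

accept

g^s mod p:
70^2 = 4900 ≡ 295
70^4 ≡ 295^2 = 87025 ≡ 144
70^8 ≡ 144^2 = 20736 ≡ 167
70^16 ≡ 167^2 = 27889 ≡ 259
70^32 ≡ 259^2 = 67081 ≡ 155
70^64 ≡ 155^2 = 24025 ≡ 79
90 = 64 + 16 + 8 + 2, so 70^90 ≡ 79·259·167·295 ≡ 304 (mod 307)
R · y^e mod p:
216^2 = 46656 ≡ 299
216^4 ≡ 299^2 = 89401 ≡ 64
216^8 ≡ 64^2 = 4096 ≡ 105
14 = 8 + 4 + 2, so 216^14 ≡ 105·64·299 ≡ 272 (mod 307)
272·272 = 73984 ≡ 304 (mod 307)
304 ≡ 304 (mod 307); signature holds.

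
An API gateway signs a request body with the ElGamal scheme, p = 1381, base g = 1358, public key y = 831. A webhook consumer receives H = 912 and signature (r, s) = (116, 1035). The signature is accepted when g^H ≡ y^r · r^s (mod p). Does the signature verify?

does not verify

Left side g^H mod p:
1358^912 mod 1381 = 351
Right side y^r · r^s mod p:
831^116 mod 1381 = 529
116^1035 mod 1381 = 366
529·366 = 193614 ≡ 274 (mod 1381)
351 ≠ 274, so verification fails.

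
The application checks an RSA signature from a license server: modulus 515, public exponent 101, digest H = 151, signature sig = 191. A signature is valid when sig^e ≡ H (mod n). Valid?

sig^101 mod 515 = 151
151 = H, so the signature checks out.

yes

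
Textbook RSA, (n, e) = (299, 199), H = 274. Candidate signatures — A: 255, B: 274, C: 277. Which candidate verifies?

Candidate A: Squares mod 299: 255^1≡255, 255^2≡142, 255^4≡131, 255^8≡118, 255^16≡170, 255^32≡196, 255^64≡144, 255^128≡105; 199 = 128 + 64 + 4 + 2 + 1, so 255^199 ≡ 105·144·131·142·255 ≡ 278 (mod 299)
Candidate B: Squares mod 299: 274^1≡274, 274^2≡27, 274^4≡131, 274^8≡118, 274^16≡170, 274^32≡196, 274^64≡144, 274^128≡105; 199 = 128 + 64 + 4 + 2 + 1, so 274^199 ≡ 105·144·131·27·274 ≡ 274 (mod 299)
  → matches H = 274
Candidate C: Squares mod 299: 277^1≡277, 277^2≡185, 277^4≡139, 277^8≡185, 277^16≡139, 277^32≡185, 277^64≡139, 277^128≡185; 199 = 128 + 64 + 4 + 2 + 1, so 277^199 ≡ 185·139·139·185·277 ≡ 277 (mod 299)

B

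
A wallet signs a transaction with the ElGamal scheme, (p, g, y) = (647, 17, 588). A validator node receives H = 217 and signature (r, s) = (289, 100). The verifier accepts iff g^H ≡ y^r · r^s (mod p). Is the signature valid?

valid

Left side g^H mod p:
17^2 = 289
17^4 ≡ 289^2 = 83521 ≡ 58
17^8 ≡ 58^2 = 3364 ≡ 129
17^16 ≡ 129^2 = 16641 ≡ 466
17^32 ≡ 466^2 = 217156 ≡ 411
17^64 ≡ 411^2 = 168921 ≡ 54
17^128 ≡ 54^2 = 2916 ≡ 328
217 = 128 + 64 + 16 + 8 + 1, so 17^217 ≡ 328·54·466·129·17 ≡ 41 (mod 647)
Right side y^r · r^s mod p:
588^2 = 345744 ≡ 246
588^4 ≡ 246^2 = 60516 ≡ 345
588^8 ≡ 345^2 = 119025 ≡ 624
588^16 ≡ 624^2 = 389376 ≡ 529
588^32 ≡ 529^2 = 279841 ≡ 337
588^64 ≡ 337^2 = 113569 ≡ 344
588^128 ≡ 344^2 = 118336 ≡ 582
588^256 ≡ 582^2 = 338724 ≡ 343
289 = 256 + 32 + 1, so 588^289 ≡ 343·337·588 ≡ 158 (mod 647)
289^2 = 83521 ≡ 58
289^4 ≡ 58^2 = 3364 ≡ 129
289^8 ≡ 129^2 = 16641 ≡ 466
289^16 ≡ 466^2 = 217156 ≡ 411
289^32 ≡ 411^2 = 168921 ≡ 54
289^64 ≡ 54^2 = 2916 ≡ 328
100 = 64 + 32 + 4, so 289^100 ≡ 328·54·129 ≡ 291 (mod 647)
158·291 = 45978 ≡ 41 (mod 647)
41 ≡ 41 (mod 647), so the signature is genuine.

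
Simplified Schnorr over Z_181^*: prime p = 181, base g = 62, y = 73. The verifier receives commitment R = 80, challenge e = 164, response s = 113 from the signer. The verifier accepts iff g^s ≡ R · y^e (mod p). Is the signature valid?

g^s mod p:
62^113 mod 181 = 65
R · y^e mod p:
73^164 mod 181 = 80
80·80 = 6400 ≡ 65 (mod 181)
65 ≡ 65 (mod 181); signature holds.

valid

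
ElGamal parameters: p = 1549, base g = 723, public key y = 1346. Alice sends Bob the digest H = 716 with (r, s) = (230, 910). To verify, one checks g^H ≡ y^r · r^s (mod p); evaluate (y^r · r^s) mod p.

1346^2 = 1811716 ≡ 935
1346^4 ≡ 935^2 = 874225 ≡ 589
1346^8 ≡ 589^2 = 346921 ≡ 1494
1346^16 ≡ 1494^2 = 2232036 ≡ 1476
1346^32 ≡ 1476^2 = 2178576 ≡ 682
1346^64 ≡ 682^2 = 465124 ≡ 424
1346^128 ≡ 424^2 = 179776 ≡ 92
230 = 128 + 64 + 32 + 4 + 2, so 1346^230 ≡ 92·424·682·589·935 ≡ 492 (mod 1549)
230^2 = 52900 ≡ 234
230^4 ≡ 234^2 = 54756 ≡ 541
230^8 ≡ 541^2 = 292681 ≡ 1469
230^16 ≡ 1469^2 = 2157961 ≡ 204
230^32 ≡ 204^2 = 41616 ≡ 1342
230^64 ≡ 1342^2 = 1800964 ≡ 1026
230^128 ≡ 1026^2 = 1052676 ≡ 905
230^256 ≡ 905^2 = 819025 ≡ 1153
230^512 ≡ 1153^2 = 1329409 ≡ 367
910 = 512 + 256 + 128 + 8 + 4 + 2, so 230^910 ≡ 367·1153·905·1469·541·234 ≡ 1146 (mod 1549)
y^r · r^s ≡ 492·1146 = 563832 ≡ 1545 (mod 1549)

1545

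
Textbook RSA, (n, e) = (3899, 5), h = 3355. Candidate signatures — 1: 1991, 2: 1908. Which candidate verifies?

Candidate 1: 1991^2 = 3964081 ≡ 2697; 1991^4 ≡ 2697^2 = 7273809 ≡ 2174; 5 = 4 + 1, so 1991^5 ≡ 2174·1991 ≡ 544 (mod 3899)
Candidate 2: 1908^2 = 3640464 ≡ 2697; 1908^4 ≡ 2697^2 = 7273809 ≡ 2174; 5 = 4 + 1, so 1908^5 ≡ 2174·1908 ≡ 3355 (mod 3899)
  → matches h = 3355

2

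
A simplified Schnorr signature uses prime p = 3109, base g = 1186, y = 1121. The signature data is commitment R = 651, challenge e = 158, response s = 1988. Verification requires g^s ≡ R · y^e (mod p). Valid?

g^s mod p:
Squares mod 3109: 1186^1≡1186, 1186^2≡1328, 1186^4≡781, 1186^8≡597, 1186^16≡1983, 1186^32≡2513, 1186^64≡790, 1186^128≡2300, 1186^256≡1591, 1186^512≡555, 1186^1024≡234
1988 = 1024 + 512 + 256 + 128 + 64 + 4, so 1186^1988 ≡ 234·555·1591·2300·790·781 ≡ 1657 (mod 3109)
R · y^e mod p:
Squares mod 3109: 1121^1≡1121, 1121^2≡605, 1121^4≡2272, 1121^8≡1044, 1121^16≡1786, 1121^32≡3071, 1121^64≡1444, 1121^128≡2106
158 = 128 + 16 + 8 + 4 + 2, so 1121^158 ≡ 2106·1786·1044·2272·605 ≡ 2987 (mod 3109)
651·2987 = 1944537 ≡ 1412 (mod 3109)
1657 ≠ 1412; the check fails.

no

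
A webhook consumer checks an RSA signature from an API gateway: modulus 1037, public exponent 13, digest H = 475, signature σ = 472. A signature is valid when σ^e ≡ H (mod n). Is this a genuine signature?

forged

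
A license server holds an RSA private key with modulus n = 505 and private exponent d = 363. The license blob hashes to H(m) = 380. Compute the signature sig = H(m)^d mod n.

225

Squares mod 505: (H(m))^1≡380, (H(m))^2≡475, (H(m))^4≡395, (H(m))^8≡485, (H(m))^16≡400, (H(m))^32≡420, (H(m))^64≡155, (H(m))^128≡290, (H(m))^256≡270
363 = 256 + 64 + 32 + 8 + 2 + 1, so (H(m))^363 ≡ 270·155·420·485·475·380 ≡ 225 (mod 505)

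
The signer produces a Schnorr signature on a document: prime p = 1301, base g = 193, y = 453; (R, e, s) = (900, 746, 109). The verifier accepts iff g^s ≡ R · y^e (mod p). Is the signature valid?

g^s mod p:
193^109 mod 1301 = 256
R · y^e mod p:
453^746 mod 1301 = 353
900·353 = 317700 ≡ 256 (mod 1301)
256 ≡ 256 (mod 1301); signature holds.

valid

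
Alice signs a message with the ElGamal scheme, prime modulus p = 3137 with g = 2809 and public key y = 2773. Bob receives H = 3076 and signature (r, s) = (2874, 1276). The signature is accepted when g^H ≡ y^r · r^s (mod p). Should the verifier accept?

Left side g^H mod p:
Squares mod 3137: 2809^1≡2809, 2809^2≡926, 2809^4≡1075, 2809^8≡1209, 2809^16≡2976, 2809^32≡825, 2809^64≡3033, 2809^128≡1405, 2809^256≡852, 2809^512≡1257, 2809^1024≡2138, 2809^2048≡435
3076 = 2048 + 1024 + 4, so 2809^3076 ≡ 435·2138·1075 ≡ 1528 (mod 3137)
Right side y^r · r^s mod p:
Squares mod 3137: 2773^1≡2773, 2773^2≡742, 2773^4≡1589, 2773^8≡2773, 2773^16≡742, 2773^32≡1589, 2773^64≡2773, 2773^128≡742, 2773^256≡1589, 2773^512≡2773, 2773^1024≡742, 2773^2048≡1589
2874 = 2048 + 512 + 256 + 32 + 16 + 8 + 2, so 2773^2874 ≡ 1589·2773·1589·1589·742·2773·742 ≡ 1589 (mod 3137)
Squares mod 3137: 2874^1≡2874, 2874^2≡155, 2874^4≡2066, 2874^8≡2036, 2874^16≡1319, 2874^32≡1863, 2874^64≡1247, 2874^128≡2194, 2874^256≡1478, 2874^512≡1132, 2874^1024≡1528
1276 = 1024 + 128 + 64 + 32 + 16 + 8 + 4, so 2874^1276 ≡ 1528·2194·1247·1863·1319·2036·2066 ≡ 2982 (mod 3137)
1589·2982 = 4738398 ≡ 1528 (mod 3137)
1528 ≡ 1528 (mod 3137), so the signature is genuine.

accept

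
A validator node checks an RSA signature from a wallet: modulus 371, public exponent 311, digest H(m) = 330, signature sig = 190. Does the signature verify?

Squares mod 371: sig^1≡190, sig^2≡113, sig^4≡155, sig^8≡281, sig^16≡309, sig^32≡134, sig^64≡148, sig^128≡15, sig^256≡225
311 = 256 + 32 + 16 + 4 + 2 + 1, so sig^311 ≡ 225·134·309·155·113·190 ≡ 330 (mod 371)
Since 330 equals the digest 330, verification succeeds.

verifies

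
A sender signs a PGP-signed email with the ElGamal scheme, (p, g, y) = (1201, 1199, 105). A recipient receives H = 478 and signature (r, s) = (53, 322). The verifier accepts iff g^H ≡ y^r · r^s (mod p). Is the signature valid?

Left side g^H mod p:
1199^2 = 1437601 ≡ 4
1199^4 ≡ 4^2 = 16
1199^8 ≡ 16^2 = 256
1199^16 ≡ 256^2 = 65536 ≡ 682
1199^32 ≡ 682^2 = 465124 ≡ 337
1199^64 ≡ 337^2 = 113569 ≡ 675
1199^128 ≡ 675^2 = 455625 ≡ 446
1199^256 ≡ 446^2 = 198916 ≡ 751
478 = 256 + 128 + 64 + 16 + 8 + 4 + 2, so 1199^478 ≡ 751·446·675·682·256·16·4 ≡ 54 (mod 1201)
Right side y^r · r^s mod p:
105^2 = 11025 ≡ 216
105^4 ≡ 216^2 = 46656 ≡ 1018
105^8 ≡ 1018^2 = 1036324 ≡ 1062
105^16 ≡ 1062^2 = 1127844 ≡ 105
105^32 ≡ 105^2 = 11025 ≡ 216
53 = 32 + 16 + 4 + 1, so 105^53 ≡ 216·105·1018·105 ≡ 1062 (mod 1201)
53^2 = 2809 ≡ 407
53^4 ≡ 407^2 = 165649 ≡ 1112
53^8 ≡ 1112^2 = 1236544 ≡ 715
53^16 ≡ 715^2 = 511225 ≡ 800
53^32 ≡ 800^2 = 640000 ≡ 1068
53^64 ≡ 1068^2 = 1140624 ≡ 875
53^128 ≡ 875^2 = 765625 ≡ 588
53^256 ≡ 588^2 = 345744 ≡ 1057
322 = 256 + 64 + 2, so 53^322 ≡ 1057·875·407 ≡ 700 (mod 1201)
1062·700 = 743400 ≡ 1182 (mod 1201)
54 ≠ 1182, so verification fails.

invalid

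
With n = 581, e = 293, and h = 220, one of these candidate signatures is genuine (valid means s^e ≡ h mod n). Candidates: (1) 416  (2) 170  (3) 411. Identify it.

3

Candidate 1: Squares mod 581: 416^1≡416, 416^2≡499, 416^4≡333, 416^8≡499, 416^16≡333, 416^32≡499, 416^64≡333, 416^128≡499, 416^256≡333; 293 = 256 + 32 + 4 + 1, so 416^293 ≡ 333·499·333·416 ≡ 250 (mod 581)
Candidate 2: Squares mod 581: 170^1≡170, 170^2≡431, 170^4≡422, 170^8≡298, 170^16≡492, 170^32≡368, 170^64≡51, 170^128≡277, 170^256≡37; 293 = 256 + 32 + 4 + 1, so 170^293 ≡ 37·368·422·170 ≡ 361 (mod 581)
Candidate 3: Squares mod 581: 411^1≡411, 411^2≡431, 411^4≡422, 411^8≡298, 411^16≡492, 411^32≡368, 411^64≡51, 411^128≡277, 411^256≡37; 293 = 256 + 32 + 4 + 1, so 411^293 ≡ 37·368·422·411 ≡ 220 (mod 581)
  → matches h = 220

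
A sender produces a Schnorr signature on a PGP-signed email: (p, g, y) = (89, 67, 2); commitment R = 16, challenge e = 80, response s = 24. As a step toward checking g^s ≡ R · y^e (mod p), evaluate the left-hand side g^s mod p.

39

67^2 = 4489 ≡ 39
67^4 ≡ 39^2 = 1521 ≡ 8
67^8 ≡ 8^2 = 64
67^16 ≡ 64^2 = 4096 ≡ 2
24 = 16 + 8, so 67^24 ≡ 2·64 ≡ 39 (mod 89)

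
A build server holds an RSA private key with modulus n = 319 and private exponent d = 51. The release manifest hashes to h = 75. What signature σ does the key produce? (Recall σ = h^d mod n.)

h^2 ≡ 75^2 = 5625 ≡ 202
h^4 ≡ 202^2 = 40804 ≡ 291
h^8 ≡ 291^2 = 84681 ≡ 146
h^16 ≡ 146^2 = 21316 ≡ 262
h^32 ≡ 262^2 = 68644 ≡ 59
51 = 32 + 16 + 2 + 1, so h^51 ≡ 59·262·202·75 ≡ 273 (mod 319)

273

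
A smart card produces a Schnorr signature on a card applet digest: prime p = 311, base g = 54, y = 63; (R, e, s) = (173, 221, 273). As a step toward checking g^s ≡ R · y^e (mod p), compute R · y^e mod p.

63^2 = 3969 ≡ 237
63^4 ≡ 237^2 = 56169 ≡ 189
63^8 ≡ 189^2 = 35721 ≡ 267
63^16 ≡ 267^2 = 71289 ≡ 70
63^32 ≡ 70^2 = 4900 ≡ 235
63^64 ≡ 235^2 = 55225 ≡ 178
63^128 ≡ 178^2 = 31684 ≡ 273
221 = 128 + 64 + 16 + 8 + 4 + 1, so 63^221 ≡ 273·178·70·267·189·63 ≡ 201 (mod 311)
R · y^e ≡ 173·201 = 34773 ≡ 252 (mod 311)

252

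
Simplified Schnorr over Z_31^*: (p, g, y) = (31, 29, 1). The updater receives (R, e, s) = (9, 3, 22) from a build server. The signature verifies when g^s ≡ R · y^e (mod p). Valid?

g^s mod p:
29^22 mod 31 = 4
R · y^e mod p:
1^3 mod 31 = 1
9·1 = 9 ≡ 9 (mod 31)
4 ≠ 9; the check fails.

no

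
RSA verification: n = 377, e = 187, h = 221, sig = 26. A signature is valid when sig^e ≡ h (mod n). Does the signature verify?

Squares mod 377: sig^1≡26, sig^2≡299, sig^4≡52, sig^8≡65, sig^16≡78, sig^32≡52, sig^64≡65, sig^128≡78
187 = 128 + 32 + 16 + 8 + 2 + 1, so sig^187 ≡ 78·52·78·65·299·26 ≡ 156 (mod 377)
156 ≠ 221, so verification fails.

does not verify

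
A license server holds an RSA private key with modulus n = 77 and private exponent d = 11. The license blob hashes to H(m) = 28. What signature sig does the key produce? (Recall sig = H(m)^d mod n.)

Squares mod 77: (H(m))^1≡28, (H(m))^2≡14, (H(m))^4≡42, (H(m))^8≡70
11 = 8 + 2 + 1, so (H(m))^11 ≡ 70·14·28 ≡ 28 (mod 77)

28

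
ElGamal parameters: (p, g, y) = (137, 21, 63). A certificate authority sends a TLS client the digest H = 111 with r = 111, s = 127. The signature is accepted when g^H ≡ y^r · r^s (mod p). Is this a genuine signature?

genuine

Left side g^H mod p:
21^2 = 441 ≡ 30
21^4 ≡ 30^2 = 900 ≡ 78
21^8 ≡ 78^2 = 6084 ≡ 56
21^16 ≡ 56^2 = 3136 ≡ 122
21^32 ≡ 122^2 = 14884 ≡ 88
21^64 ≡ 88^2 = 7744 ≡ 72
111 = 64 + 32 + 8 + 4 + 2 + 1, so 21^111 ≡ 72·88·56·78·30·21 ≡ 54 (mod 137)
Right side y^r · r^s mod p:
63^2 = 3969 ≡ 133
63^4 ≡ 133^2 = 17689 ≡ 16
63^8 ≡ 16^2 = 256 ≡ 119
63^16 ≡ 119^2 = 14161 ≡ 50
63^32 ≡ 50^2 = 2500 ≡ 34
63^64 ≡ 34^2 = 1156 ≡ 60
111 = 64 + 32 + 8 + 4 + 2 + 1, so 63^111 ≡ 60·34·119·16·133·63 ≡ 99 (mod 137)
111^2 = 12321 ≡ 128
111^4 ≡ 128^2 = 16384 ≡ 81
111^8 ≡ 81^2 = 6561 ≡ 122
111^16 ≡ 122^2 = 14884 ≡ 88
111^32 ≡ 88^2 = 7744 ≡ 72
111^64 ≡ 72^2 = 5184 ≡ 115
127 = 64 + 32 + 16 + 8 + 4 + 2 + 1, so 111^127 ≡ 115·72·88·122·81·128·111 ≡ 13 (mod 137)
99·13 = 1287 ≡ 54 (mod 137)
54 ≡ 54 (mod 137), so the signature is genuine.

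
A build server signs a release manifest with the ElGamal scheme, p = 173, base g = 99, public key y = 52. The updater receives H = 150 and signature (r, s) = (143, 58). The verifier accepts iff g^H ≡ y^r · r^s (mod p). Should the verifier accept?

reject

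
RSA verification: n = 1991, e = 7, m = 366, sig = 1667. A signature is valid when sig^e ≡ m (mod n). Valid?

no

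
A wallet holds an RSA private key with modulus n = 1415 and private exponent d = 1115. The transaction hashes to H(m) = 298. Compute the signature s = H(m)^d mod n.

(H(m))^1115 mod 1415 = 677

677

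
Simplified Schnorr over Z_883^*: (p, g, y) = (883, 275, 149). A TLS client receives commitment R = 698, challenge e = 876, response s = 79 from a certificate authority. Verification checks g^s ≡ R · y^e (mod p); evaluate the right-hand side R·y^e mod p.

762

149^2 = 22201 ≡ 126
149^4 ≡ 126^2 = 15876 ≡ 865
149^8 ≡ 865^2 = 748225 ≡ 324
149^16 ≡ 324^2 = 104976 ≡ 782
149^32 ≡ 782^2 = 611524 ≡ 488
149^64 ≡ 488^2 = 238144 ≡ 617
149^128 ≡ 617^2 = 380689 ≡ 116
149^256 ≡ 116^2 = 13456 ≡ 211
149^512 ≡ 211^2 = 44521 ≡ 371
876 = 512 + 256 + 64 + 32 + 8 + 4, so 149^876 ≡ 371·211·617·488·324·865 ≡ 540 (mod 883)
R · y^e ≡ 698·540 = 376920 ≡ 762 (mod 883)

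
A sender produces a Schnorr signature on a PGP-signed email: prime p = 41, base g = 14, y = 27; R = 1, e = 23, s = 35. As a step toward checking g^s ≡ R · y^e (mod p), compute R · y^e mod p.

Squares mod 41: 27^1≡27, 27^2≡32, 27^4≡40, 27^8≡1, 27^16≡1
23 = 16 + 4 + 2 + 1, so 27^23 ≡ 1·40·32·27 ≡ 38 (mod 41)
R · y^e ≡ 1·38 = 38 ≡ 38 (mod 41)

38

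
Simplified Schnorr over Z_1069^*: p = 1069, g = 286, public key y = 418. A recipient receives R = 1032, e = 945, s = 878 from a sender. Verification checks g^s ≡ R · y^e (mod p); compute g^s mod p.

286^878 mod 1069 = 1018

1018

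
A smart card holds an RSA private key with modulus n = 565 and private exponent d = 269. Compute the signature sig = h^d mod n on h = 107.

327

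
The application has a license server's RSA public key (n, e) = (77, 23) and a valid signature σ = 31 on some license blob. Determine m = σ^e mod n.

47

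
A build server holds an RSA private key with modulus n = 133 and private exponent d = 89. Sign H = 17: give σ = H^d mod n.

47

H^89 mod 133 = 47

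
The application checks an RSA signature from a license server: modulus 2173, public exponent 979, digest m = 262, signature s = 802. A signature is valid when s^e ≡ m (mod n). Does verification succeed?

s^2 ≡ 802^2 = 643204 ≡ 2169
s^4 ≡ 2169^2 = 4704561 ≡ 16
s^8 ≡ 16^2 = 256
s^16 ≡ 256^2 = 65536 ≡ 346
s^32 ≡ 346^2 = 119716 ≡ 201
s^64 ≡ 201^2 = 40401 ≡ 1287
s^128 ≡ 1287^2 = 1656369 ≡ 543
s^256 ≡ 543^2 = 294849 ≡ 1494
s^512 ≡ 1494^2 = 2232036 ≡ 365
979 = 512 + 256 + 128 + 64 + 16 + 2 + 1, so s^979 ≡ 365·1494·543·1287·346·2169·802 ≡ 2157 (mod 2173)
The recovered value 2157 does not match the digest 262.

fails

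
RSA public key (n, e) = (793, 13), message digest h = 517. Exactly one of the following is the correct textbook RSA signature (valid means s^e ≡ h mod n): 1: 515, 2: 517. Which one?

Candidate 1: Squares mod 793: 515^1≡515, 515^2≡363, 515^4≡131, 515^8≡508; 13 = 8 + 4 + 1, so 515^13 ≡ 508·131·515 ≡ 346 (mod 793)
Candidate 2: Squares mod 793: 517^1≡517, 517^2≡48, 517^4≡718, 517^8≡74; 13 = 8 + 4 + 1, so 517^13 ≡ 74·718·517 ≡ 517 (mod 793)
  → matches h = 517

2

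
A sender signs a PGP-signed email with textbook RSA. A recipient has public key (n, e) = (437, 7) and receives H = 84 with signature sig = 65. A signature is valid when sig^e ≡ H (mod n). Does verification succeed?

passes

sig^2 ≡ 65^2 = 4225 ≡ 292
sig^4 ≡ 292^2 = 85264 ≡ 49
7 = 4 + 2 + 1, so sig^7 ≡ 49·292·65 ≡ 84 (mod 437)
84 = H, so the signature checks out.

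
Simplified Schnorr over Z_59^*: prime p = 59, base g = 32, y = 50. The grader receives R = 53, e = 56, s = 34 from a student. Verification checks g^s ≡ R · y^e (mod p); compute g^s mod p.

48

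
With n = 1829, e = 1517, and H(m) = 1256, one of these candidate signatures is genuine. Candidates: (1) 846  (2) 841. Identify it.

2

Candidate 1: 846^2 = 715716 ≡ 577; 846^4 ≡ 577^2 = 332929 ≡ 51; 846^8 ≡ 51^2 = 2601 ≡ 772; 846^16 ≡ 772^2 = 595984 ≡ 1559; 846^32 ≡ 1559^2 = 2430481 ≡ 1569; 846^64 ≡ 1569^2 = 2461761 ≡ 1756; 846^128 ≡ 1756^2 = 3083536 ≡ 1671; 846^256 ≡ 1671^2 = 2792241 ≡ 1187; 846^512 ≡ 1187^2 = 1408969 ≡ 639; 846^1024 ≡ 639^2 = 408321 ≡ 454; 1517 = 1024 + 256 + 128 + 64 + 32 + 8 + 4 + 1, so 846^1517 ≡ 454·1187·1671·1756·1569·772·51·846 ≡ 1693 (mod 1829)
Candidate 2: 841^2 = 707281 ≡ 1287; 841^4 ≡ 1287^2 = 1656369 ≡ 1124; 841^8 ≡ 1124^2 = 1263376 ≡ 1366; 841^16 ≡ 1366^2 = 1865956 ≡ 376; 841^32 ≡ 376^2 = 141376 ≡ 543; 841^64 ≡ 543^2 = 294849 ≡ 380; 841^128 ≡ 380^2 = 144400 ≡ 1738; 841^256 ≡ 1738^2 = 3020644 ≡ 965; 841^512 ≡ 965^2 = 931225 ≡ 264; 841^1024 ≡ 264^2 = 69696 ≡ 194; 1517 = 1024 + 256 + 128 + 64 + 32 + 8 + 4 + 1, so 841^1517 ≡ 194·965·1738·380·543·1366·1124·841 ≡ 1256 (mod 1829)
  → matches H(m) = 1256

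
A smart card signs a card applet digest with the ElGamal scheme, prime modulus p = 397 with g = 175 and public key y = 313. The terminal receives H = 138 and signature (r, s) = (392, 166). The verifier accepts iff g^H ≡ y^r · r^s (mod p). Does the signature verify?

Left side g^H mod p:
Squares mod 397: 175^1≡175, 175^2≡56, 175^4≡357, 175^8≡12, 175^16≡144, 175^32≡92, 175^64≡127, 175^128≡249
138 = 128 + 8 + 2, so 175^138 ≡ 249·12·56 ≡ 191 (mod 397)
Right side y^r · r^s mod p:
Squares mod 397: 313^1≡313, 313^2≡307, 313^4≡160, 313^8≡192, 313^16≡340, 313^32≡73, 313^64≡168, 313^128≡37, 313^256≡178
392 = 256 + 128 + 8, so 313^392 ≡ 178·37·192 ≡ 67 (mod 397)
Squares mod 397: 392^1≡392, 392^2≡25, 392^4≡228, 392^8≡374, 392^16≡132, 392^32≡353, 392^64≡348, 392^128≡19
166 = 128 + 32 + 4 + 2, so 392^166 ≡ 19·353·228·25 ≡ 388 (mod 397)
67·388 = 25996 ≡ 191 (mod 397)
191 ≡ 191 (mod 397), so the signature is genuine.

verifies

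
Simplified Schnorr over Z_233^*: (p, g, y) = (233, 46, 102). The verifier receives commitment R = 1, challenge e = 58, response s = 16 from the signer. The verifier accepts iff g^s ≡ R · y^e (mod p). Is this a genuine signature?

forged

g^s mod p:
Squares mod 233: 46^1≡46, 46^2≡19, 46^4≡128, 46^8≡74, 46^16≡117
46^16 ≡ 117 (mod 233)
R · y^e mod p:
Squares mod 233: 102^1≡102, 102^2≡152, 102^4≡37, 102^8≡204, 102^16≡142, 102^32≡126
58 = 32 + 16 + 8 + 2, so 102^58 ≡ 126·142·204·152 ≡ 1 (mod 233)
1·1 = 1 ≡ 1 (mod 233)
117 ≠ 1; the check fails.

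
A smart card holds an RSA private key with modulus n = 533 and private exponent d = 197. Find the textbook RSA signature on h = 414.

189

h^2 ≡ 414^2 = 171396 ≡ 303
h^4 ≡ 303^2 = 91809 ≡ 133
h^8 ≡ 133^2 = 17689 ≡ 100
h^16 ≡ 100^2 = 10000 ≡ 406
h^32 ≡ 406^2 = 164836 ≡ 139
h^64 ≡ 139^2 = 19321 ≡ 133
h^128 ≡ 133^2 = 17689 ≡ 100
197 = 128 + 64 + 4 + 1, so h^197 ≡ 100·133·133·414 ≡ 189 (mod 533)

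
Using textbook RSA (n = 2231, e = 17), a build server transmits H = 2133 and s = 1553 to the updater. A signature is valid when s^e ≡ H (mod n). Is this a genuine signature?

s^2 ≡ 1553^2 = 2411809 ≡ 98
s^4 ≡ 98^2 = 9604 ≡ 680
s^8 ≡ 680^2 = 462400 ≡ 583
s^16 ≡ 583^2 = 339889 ≡ 777
17 = 16 + 1, so s^17 ≡ 777·1553 ≡ 1941 (mod 2231)
The recovered value 1941 does not match the digest 2133.

forged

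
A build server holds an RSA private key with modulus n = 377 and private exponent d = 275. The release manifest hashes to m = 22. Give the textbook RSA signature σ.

m^275 mod 377 = 328

328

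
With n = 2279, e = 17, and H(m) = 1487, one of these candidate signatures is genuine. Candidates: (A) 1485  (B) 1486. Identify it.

Candidate A: Squares mod 2279: 1485^1≡1485, 1485^2≡1432, 1485^4≡1803, 1485^8≡955, 1485^16≡425; 17 = 16 + 1, so 1485^17 ≡ 425·1485 ≡ 2121 (mod 2279)
Candidate B: Squares mod 2279: 1486^1≡1486, 1486^2≡2124, 1486^4≡1235, 1486^8≡574, 1486^16≡1300; 17 = 16 + 1, so 1486^17 ≡ 1300·1486 ≡ 1487 (mod 2279)
  → matches H(m) = 1487

B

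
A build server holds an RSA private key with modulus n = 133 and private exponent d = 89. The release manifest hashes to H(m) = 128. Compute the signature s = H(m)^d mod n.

53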